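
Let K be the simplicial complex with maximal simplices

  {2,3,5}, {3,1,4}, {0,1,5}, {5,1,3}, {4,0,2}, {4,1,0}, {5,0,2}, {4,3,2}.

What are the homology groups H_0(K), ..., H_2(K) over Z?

H_0 = Z,  H_1 = 0,  H_2 = Z.

Fix the vertex order 0 < 1 < 2 < 3 < 4 < 5 and write every simplex with vertices in increasing order. Then dim K = 2 and the simplices of K are:

  0-simplices (6): [0], [1], [2], [3], [4], [5]
  1-simplices (12): [0,1], [0,2], [0,4], [0,5], [1,3], [1,4], [1,5], [2,3], [2,4], [2,5], [3,4], [3,5]
  2-simplices (8): [0,1,4], [0,1,5], [0,2,4], [0,2,5], [1,3,4], [1,3,5], [2,3,4], [2,3,5]

giving chain groups C_0 ≅ Z^6, C_1 ≅ Z^12, C_2 ≅ Z^8.

∂_1: C_1 → C_0 maps an edge to its endpoints' difference, ∂[p,q] = q − p.
As a 6×12 matrix over Z this has rank 5, with invariant factors (1,1,1,1,1).

The boundary map ∂_2: C_2 → C_1 acts by ∂[p,q,r] = [q,r] − [p,r] + [p,q]. For instance
  ∂[0,1,5] = [1,5] − [0,5] + [0,1],
  ∂[2,3,5] = [3,5] − [2,5] + [2,3].
The resulting 12×8 matrix has rank 7, and its Smith normal form has invariant factors (1,1,1,1,1,1,1).

Reading off H_k = ker ∂_k / im ∂_{k+1}:

  H_0: rank C_0 − rank ∂_1 = 6 − 5 = 1, and the invariant factors of ∂_1 are all 1, so H_0 ≅ Z.
  H_1: rank ker ∂_1 − rank ∂_2 = (12 − 5) − 7 = 0, and the invariant factors of ∂_2 are all 1, so H_1 ≅ 0.
  H_2: rank ker ∂_2 − rank ∂_3 = (8 − 7) − 0 = 1, and there is no ∂_3, so H_2 ≅ Z.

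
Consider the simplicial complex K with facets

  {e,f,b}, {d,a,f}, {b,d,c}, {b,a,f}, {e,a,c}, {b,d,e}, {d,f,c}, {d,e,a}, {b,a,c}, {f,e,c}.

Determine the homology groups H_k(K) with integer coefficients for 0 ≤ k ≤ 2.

Fix the vertex order a < b < c < d < e < f and write every simplex with vertices in increasing order. Then dim K = 2 and the simplices of K are:

  0-simplices (6): a, b, c, d, e, f
  1-simplices (15): ab, ac, ad, ae, af, bc, bd, be, bf, cd, ce, cf, de, df, ef
  2-simplices (10): abc, abf, ace, ade, adf, bcd, bde, bef, cdf, cef

giving chain groups C_0 ≅ Z^6, C_1 ≅ Z^15, C_2 ≅ Z^10.

The boundary map ∂_1: C_1 → C_0 is given by ∂[p,q] = [q] − [p].
This gives a 6×15 integer matrix of rank 5; reducing to Smith normal form yields diagonal entries (1,1,1,1,1).

∂_2: C_2 → C_1 maps a triangle to the signed sum of its edges. For instance
  ∂abf = bf − af + ab,
  ∂cdf = df − cf + cd.
The resulting 15×10 matrix has rank 10, and its Smith normal form has invariant factors (1,1,1,1,1,1,1,1,1,2).

From H_k ≅ ker(∂_k) / im(∂_{k+1}) we obtain:

  H_0: rank C_0 − rank ∂_1 = 6 − 5 = 1, and the invariant factors of ∂_1 are all 1, so H_0 ≅ Z.
  H_1: rank ker ∂_1 − rank ∂_2 = (15 − 5) − 10 = 0, and ∂_2 has invariant factor 2 > 1, so H_1 ≅ Z/2.
  H_2: rank ker ∂_2 − rank ∂_3 = (10 − 10) − 0 = 0, and there is no ∂_3, so H_2 ≅ 0.

As a check, the Euler characteristic is 6 − 15 + 10 = 1, which agrees with 1 − 0 + 0 = 1.

H_0 = Z,  H_1 = Z/2,  H_2 = 0.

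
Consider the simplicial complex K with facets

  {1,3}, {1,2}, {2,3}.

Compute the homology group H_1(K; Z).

Order the vertices as 1 < 2 < 3. Listing each simplex with vertices in this order, K has dimension 1 with simplices:

  0-simplices (3): [1], [2], [3]
  1-simplices (3): [1,2], [1,3], [2,3]

Hence C_0 ≅ Z^3, C_1 ≅ Z^3.

The boundary map ∂_1: C_1 → C_0 maps an edge to its endpoints' difference, ∂[p,q] = q − p.
The resulting 3×3 matrix has rank 2, and its Smith normal form has invariant factors (1,1).

From H_k ≅ ker(∂_k) / im(∂_{k+1}) we obtain:

  H_1: rank ker ∂_1 − rank ∂_2 = (3 − 2) − 0 = 1, and there is no ∂_2, so H_1 = Z.

H_1 = Z.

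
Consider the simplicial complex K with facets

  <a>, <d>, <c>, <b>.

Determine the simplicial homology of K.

Order the vertices as a < b < c < d. Listing each simplex with vertices in this order, K has dimension 0 with simplices:

  0-simplices (4): a, b, c, d

Hence C_0 ≅ Z^4.

Computing H_k = (kernel of ∂_k) / (image of ∂_{k+1}):

  H_0: rank C_0 − rank ∂_1 = 4 − 0 = 4, and there is no ∂_1, so H_0 = Z^4.

(K is a triangulation of a set of 4 points.)

H_0 ≅ Z^4.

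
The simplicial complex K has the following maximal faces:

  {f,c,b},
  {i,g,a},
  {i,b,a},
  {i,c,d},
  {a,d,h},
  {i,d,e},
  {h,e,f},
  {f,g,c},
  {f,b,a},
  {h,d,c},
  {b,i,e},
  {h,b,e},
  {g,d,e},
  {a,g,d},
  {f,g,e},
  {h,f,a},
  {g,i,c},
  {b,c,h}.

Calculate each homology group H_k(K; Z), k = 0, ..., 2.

K has 9 vertices, 27 edges, 18 triangles.
rank ∂_0 = 0, rank ∂_1 = 8 ⇒ b_0 = 9 − 0 − 8 = 1; all invariant factors of ∂_1 are 1 so no torsion. So H_0 ≅ Z.
rank ∂_1 = 8, rank ∂_2 = 18 ⇒ b_1 = 27 − 8 − 18 = 1; ∂_2 has invariant factor(s) [2] giving torsion. So H_1 ≅ Z ⊕ Z/2Z.
rank ∂_2 = 18, rank ∂_3 = 0 ⇒ b_2 = 18 − 18 − 0 = 0. So H_2 ≅ 0.

H_0 = Z,  H_1 = Z ⊕ Z/2Z,  H_2 = 0.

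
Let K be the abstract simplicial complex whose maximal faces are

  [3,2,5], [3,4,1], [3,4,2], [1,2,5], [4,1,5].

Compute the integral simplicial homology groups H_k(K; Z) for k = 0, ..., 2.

H_0 = Z,  H_1 = Z,  H_2 = 0.

We work with the vertex ordering 1 < 2 < 3 < 4 < 5. The simplices of K, each written with vertices in increasing order, are:

  0-simplices (5): [1], [2], [3], [4], [5]
  1-simplices (10): [1,2], [1,3], [1,4], [1,5], [2,3], [2,4], [2,5], [3,4], [3,5], [4,5]
  2-simplices (5): [1,2,5], [1,3,4], [1,4,5], [2,3,4], [2,3,5]

Hence C_0 ≅ Z^5, C_1 ≅ Z^10, C_2 ≅ Z^5.

Boundary ∂_1: C_1 → C_0 maps an edge to its endpoints' difference, ∂[p,q] = q − p. For instance
  ∂[1,3] = [3] − [1].
As a 5×10 matrix over Z this has rank 4, with invariant factors (1,1,1,1).

∂_2: C_2 → C_1 maps a triangle to the signed sum of its edges. For instance
  ∂[1,4,5] = [4,5] − [1,5] + [1,4],
  ∂[1,2,5] = [2,5] − [1,5] + [1,2].
The 10×5 boundary matrix has rank 5 and Smith normal form diag(1,1,1,1,1).

Now H_k = ker ∂_k / im ∂_{k+1}, so:

  H_0: rank C_0 − rank ∂_1 = 5 − 4 = 1, and the invariant factors of ∂_1 are all 1, so H_0 ≅ Z.
  H_1: rank ker ∂_1 − rank ∂_2 = (10 − 4) − 5 = 1, and the invariant factors of ∂_2 are all 1, so H_1 ≅ Z.
  H_2: rank ker ∂_2 − rank ∂_3 = (5 − 5) − 0 = 0, and there is no ∂_3, so H_2 ≅ 0.

As a check, the Euler characteristic is 5 − 10 + 5 = 0, which agrees with 1 − 1 + 0 = 0.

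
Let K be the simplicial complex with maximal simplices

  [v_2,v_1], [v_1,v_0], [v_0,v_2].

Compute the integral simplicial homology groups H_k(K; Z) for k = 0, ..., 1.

Take the total order v_0 < v_1 < v_2 on the vertex set. Then K (dimension 1) consists of the simplices:

  0-simplices (3): [v_0], [v_1], [v_2]
  1-simplices (3): [v_0,v_1], [v_0,v_2], [v_1,v_2]

giving chain groups C_0 ≅ Z^3, C_1 ≅ Z^3.

Boundary ∂_1: C_1 → C_0 sends each edge [p,q] (with p < q) to q − p.
As a 3×3 matrix over Z this has rank 2, with invariant factors (1,1).

From H_k ≅ ker(∂_k) / im(∂_{k+1}) we obtain:

  H_0: rank C_0 − rank ∂_1 = 3 − 2 = 1, and the invariant factors of ∂_1 are all 1, so H_0 ≅ Z.
  H_1: rank ker ∂_1 − rank ∂_2 = (3 − 2) − 0 = 1, and there is no ∂_2, so H_1 ≅ Z.

H_0 ≅ Z,  H_1 ≅ Z.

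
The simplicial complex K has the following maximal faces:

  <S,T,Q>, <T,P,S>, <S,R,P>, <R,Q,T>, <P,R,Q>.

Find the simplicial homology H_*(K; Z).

Take the total order P < Q < R < S < T on the vertex set. Then K (dimension 2) consists of the simplices:

  0-simplices (5): P, Q, R, S, T
  1-simplices (10): PQ, PR, PS, PT, QR, QS, QT, RS, RT, ST
  2-simplices (5): PQR, PRS, PST, QRT, QST

Hence C_0 ≅ Z^5, C_1 ≅ Z^10, C_2 ≅ Z^5.

The boundary map ∂_1: C_1 → C_0 maps an edge to its endpoints' difference, ∂[p,q] = q − p. For instance
  ∂PR = R − P.
This gives a 5×10 integer matrix of rank 4; reducing to Smith normal form yields diagonal entries (1,1,1,1).

∂_2: C_2 → C_1 maps a triangle to the signed sum of its edges. For instance
  ∂PRS = RS − PS + PR,
  ∂PQR = QR − PR + PQ.
The 10×5 boundary matrix has rank 5 and Smith normal form diag(1,1,1,1,1).

From H_k ≅ ker(∂_k) / im(∂_{k+1}) we obtain:

  H_0: rank C_0 − rank ∂_1 = 5 − 4 = 1, and the invariant factors of ∂_1 are all 1, so H_0 = Z.
  H_1: rank ker ∂_1 − rank ∂_2 = (10 − 4) − 5 = 1, and the invariant factors of ∂_2 are all 1, so H_1 = Z.
  H_2: rank ker ∂_2 − rank ∂_3 = (5 − 5) − 0 = 0, and there is no ∂_3, so H_2 = 0.

H_0 = Z,  H_1 = Z,  H_2 = 0.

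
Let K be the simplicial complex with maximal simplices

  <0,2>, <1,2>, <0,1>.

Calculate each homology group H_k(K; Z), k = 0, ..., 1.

H_0 = Z,  H_1 = Z.

We work with the vertex ordering 0 < 1 < 2. The simplices of K, each written with vertices in increasing order, are:

  0-simplices (3): [0], [1], [2]
  1-simplices (3): [0,1], [0,2], [1,2]

so the chain groups are C_0 ≅ Z^3, C_1 ≅ Z^3.

Boundary ∂_1: C_1 → C_0 is given by ∂[p,q] = [q] − [p].
The 3×3 boundary matrix has rank 2 and Smith normal form diag(1,1).

Reading off H_k = ker ∂_k / im ∂_{k+1}:

  H_0: rank C_0 − rank ∂_1 = 3 − 2 = 1, and the invariant factors of ∂_1 are all 1, so H_0 ≅ Z.
  H_1: rank ker ∂_1 − rank ∂_2 = (3 − 2) − 0 = 1, and there is no ∂_2, so H_1 ≅ Z.

As a check, the Euler characteristic is 3 − 3 = 0, which agrees with 1 − 1 = 0.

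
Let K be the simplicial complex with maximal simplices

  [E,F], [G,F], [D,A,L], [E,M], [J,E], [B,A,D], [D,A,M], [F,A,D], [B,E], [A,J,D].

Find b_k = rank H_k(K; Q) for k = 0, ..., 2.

Take the total order A < B < D < E < F < G < J < L < M on the vertex set. Then K (dimension 2) consists of the simplices:

  0-simplices (9): A, B, D, E, F, G, J, L, M
  1-simplices (16): AB, AD, AF, AJ, AL, AM, BD, BE, DF, DJ, DL, DM, EF, EJ, EM, FG
  2-simplices (5): ABD, ADF, ADJ, ADL, ADM

Hence C_0 ≅ Z^9, C_1 ≅ Z^16, C_2 ≅ Z^5.

∂_1: C_1 → C_0 is given by ∂[p,q] = [q] − [p].
The resulting 9×16 matrix has rank 8, and its Smith normal form has invariant factors (1,1,1,1,1,1,1,1).

Boundary ∂_2: C_2 → C_1 acts by ∂[p,q,r] = [q,r] − [p,r] + [p,q]. For instance
  ∂ADJ = DJ − AJ + AD,
  ∂ADM = DM − AM + AD.
This gives a 16×5 integer matrix of rank 5; reducing to Smith normal form yields diagonal entries (1,1,1,1,1).

Reading off H_k = ker ∂_k / im ∂_{k+1}:

  H_0: rank C_0 − rank ∂_1 = 9 − 8 = 1, and the invariant factors of ∂_1 are all 1, so H_0 = Z.
  H_1: rank ker ∂_1 − rank ∂_2 = (16 − 8) − 5 = 3, and the invariant factors of ∂_2 are all 1, so H_1 = Z^3.
  H_2: rank ker ∂_2 − rank ∂_3 = (5 − 5) − 0 = 0, and there is no ∂_3, so H_2 = 0.

Hence the Betti numbers are b_0 = 1, b_1 = 3, b_2 = 0.

b_0 = 1, b_1 = 3, b_2 = 0.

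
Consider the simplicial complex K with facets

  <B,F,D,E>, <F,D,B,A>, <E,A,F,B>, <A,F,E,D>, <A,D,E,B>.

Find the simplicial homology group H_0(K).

Order the vertices as A < B < D < E < F. Listing each simplex with vertices in this order, K has dimension 3 with simplices:

  0-simplices (5): A, B, D, E, F
  1-simplices (10): AB, AD, AE, AF, BD, BE, BF, DE, DF, EF
  2-simplices (10): ABD, ABE, ABF, ADE, ADF, AEF, BDE, BDF, BEF, DEF
  3-simplices (5): ABDE, ABDF, ABEF, ADEF, BDEF

so the chain groups are C_0 ≅ Z^5, C_1 ≅ Z^10, C_2 ≅ Z^10, C_3 ≅ Z^5.

∂_1: C_1 → C_0 sends each edge [p,q] (with p < q) to q − p.
The resulting 5×10 matrix has rank 4, and its Smith normal form has invariant factors (1,1,1,1).

Boundary ∂_2: C_2 → C_1 acts by ∂[p,q,r] = [q,r] − [p,r] + [p,q]. For instance
  ∂ABD = BD − AD + AB,
  ∂AEF = EF − AF + AE.
The resulting 10×10 matrix has rank 6, and its Smith normal form has invariant factors (1,1,1,1,1,1).

The boundary map ∂_3: C_3 → C_2 sends each 3-simplex σ to the alternating sum Σ_i (−1)^i (σ with its i-th vertex removed). For instance
  ∂BDEF = DEF − BEF + BDF − BDE,
  ∂ABDF = BDF − ADF + ABF − ABD.
This gives a 10×5 integer matrix of rank 4; reducing to Smith normal form yields diagonal entries (1,1,1,1).

From H_k ≅ ker(∂_k) / im(∂_{k+1}) we obtain:

  H_0: rank C_0 − rank ∂_1 = 5 − 4 = 1, and the invariant factors of ∂_1 are all 1, so H_0 = Z.

H_0 = Z.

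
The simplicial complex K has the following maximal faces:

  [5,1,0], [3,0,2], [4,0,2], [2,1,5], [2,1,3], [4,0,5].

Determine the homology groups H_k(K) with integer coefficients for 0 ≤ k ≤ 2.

Take the total order 0 < 1 < 2 < 3 < 4 < 5 on the vertex set. Then K (dimension 2) consists of the simplices:

  0-simplices (6): [0], [1], [2], [3], [4], [5]
  1-simplices (12): [0,1], [0,2], [0,3], [0,4], [0,5], [1,2], [1,3], [1,5], [2,3], [2,4], [2,5], [4,5]
  2-simplices (6): [0,1,5], [0,2,3], [0,2,4], [0,4,5], [1,2,3], [1,2,5]

giving chain groups C_0 ≅ Z^6, C_1 ≅ Z^12, C_2 ≅ Z^6.

∂_1: C_1 → C_0 maps an edge to its endpoints' difference, ∂[p,q] = q − p. For instance
  ∂[0,3] = [3] − [0].
As a 6×12 matrix over Z this has rank 5, with invariant factors (1,1,1,1,1).

∂_2: C_2 → C_1 sends each 2-simplex [p,q,r] to [q,r] − [p,r] + [p,q]. For instance
  ∂[0,1,5] = [1,5] − [0,5] + [0,1],
  ∂[0,4,5] = [4,5] − [0,5] + [0,4].
The 12×6 boundary matrix has rank 6 and Smith normal form diag(1,1,1,1,1,1).

Reading off H_k = ker ∂_k / im ∂_{k+1}:

  H_0: rank C_0 − rank ∂_1 = 6 − 5 = 1, and the invariant factors of ∂_1 are all 1, so H_0 ≅ Z.
  H_1: rank ker ∂_1 − rank ∂_2 = (12 − 5) − 6 = 1, and the invariant factors of ∂_2 are all 1, so H_1 ≅ Z.
  H_2: rank ker ∂_2 − rank ∂_3 = (6 − 6) − 0 = 0, and there is no ∂_3, so H_2 ≅ 0.

(K is a triangulation of the cylinder S^1 x I.)

H_0 = Z,  H_1 = Z,  H_2 = 0.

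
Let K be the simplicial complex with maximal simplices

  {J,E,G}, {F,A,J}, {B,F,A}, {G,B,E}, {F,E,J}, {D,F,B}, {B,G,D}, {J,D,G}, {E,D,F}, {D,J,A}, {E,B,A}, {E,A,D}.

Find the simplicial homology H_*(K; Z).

H_0 ≅ Z,  H_1 ≅ Z/2Z,  H_2 = 0.

Fix the vertex order A < B < D < E < F < G < J and write every simplex with vertices in increasing order. Then dim K = 2 and the simplices of K are:

  0-simplices (7): A, B, D, E, F, G, J
  1-simplices (18): AB, AD, AE, AF, AJ, BD, BE, BF, BG, DE, DF, DG, DJ, EF, EG, EJ, FJ, GJ
  2-simplices (12): ABE, ABF, ADE, ADJ, AFJ, BDF, BDG, BEG, DEF, DGJ, EFJ, EGJ

giving chain groups C_0 ≅ Z^7, C_1 ≅ Z^18, C_2 ≅ Z^12.

Boundary ∂_1: C_1 → C_0 maps an edge to its endpoints' difference, ∂[p,q] = q − p. For instance
  ∂DG = G − D.
As a 7×18 matrix over Z this has rank 6, with invariant factors (1,1,1,1,1,1).

∂_2: C_2 → C_1 acts by ∂[p,q,r] = [q,r] − [p,r] + [p,q]. For instance
  ∂DGJ = GJ − DJ + DG,
  ∂ADJ = DJ − AJ + AD.
This gives a 18×12 integer matrix of rank 12; reducing to Smith normal form yields diagonal entries (1,1,1,1,1,1,1,1,1,1,1,2).

Computing H_k = (kernel of ∂_k) / (image of ∂_{k+1}):

  H_0: rank C_0 − rank ∂_1 = 7 − 6 = 1, and the invariant factors of ∂_1 are all 1, so H_0 = Z.
  H_1: rank ker ∂_1 − rank ∂_2 = (18 − 6) − 12 = 0, and ∂_2 has invariant factor 2 > 1, so H_1 = Z/2Z.
  H_2: rank ker ∂_2 − rank ∂_3 = (12 − 12) − 0 = 0, and there is no ∂_3, so H_2 = 0.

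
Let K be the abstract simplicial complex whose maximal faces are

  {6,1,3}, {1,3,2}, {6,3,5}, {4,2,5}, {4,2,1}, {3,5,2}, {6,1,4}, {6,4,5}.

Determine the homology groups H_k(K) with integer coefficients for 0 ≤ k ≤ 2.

Order the vertices as 1 < 2 < 3 < 4 < 5 < 6. Listing each simplex with vertices in this order, K has dimension 2 with simplices:

  0-simplices (6): [1], [2], [3], [4], [5], [6]
  1-simplices (12): [1,2], [1,3], [1,4], [1,6], [2,3], [2,4], [2,5], [3,5], [3,6], [4,5], [4,6], [5,6]
  2-simplices (8): [1,2,3], [1,2,4], [1,3,6], [1,4,6], [2,3,5], [2,4,5], [3,5,6], [4,5,6]

Hence C_0 ≅ Z^6, C_1 ≅ Z^12, C_2 ≅ Z^8.

Boundary ∂_1: C_1 → C_0 sends each edge [p,q] (with p < q) to q − p.
The 6×12 boundary matrix has rank 5 and Smith normal form diag(1,1,1,1,1).

The boundary map ∂_2: C_2 → C_1 acts by ∂[p,q,r] = [q,r] − [p,r] + [p,q]. For instance
  ∂[1,4,6] = [4,6] − [1,6] + [1,4],
  ∂[1,3,6] = [3,6] − [1,6] + [1,3].
The 12×8 boundary matrix has rank 7 and Smith normal form diag(1,1,1,1,1,1,1).

Now H_k = ker ∂_k / im ∂_{k+1}, so:

  H_0: rank C_0 − rank ∂_1 = 6 − 5 = 1, and the invariant factors of ∂_1 are all 1, so H_0 ≅ Z.
  H_1: rank ker ∂_1 − rank ∂_2 = (12 − 5) − 7 = 0, and the invariant factors of ∂_2 are all 1, so H_1 ≅ 0.
  H_2: rank ker ∂_2 − rank ∂_3 = (8 − 7) − 0 = 1, and there is no ∂_3, so H_2 ≅ Z.

H_0 ≅ Z,  H_1 = 0,  H_2 ≅ Z.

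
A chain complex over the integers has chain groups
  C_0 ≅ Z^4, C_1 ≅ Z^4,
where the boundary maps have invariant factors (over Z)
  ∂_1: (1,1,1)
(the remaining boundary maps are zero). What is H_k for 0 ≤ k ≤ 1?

H_0: b_0 = 4 − 0 − 3 = 1; torsion from ∂_1 factors > 1: none. So H_0 = Z.
H_1: b_1 = 4 − 3 − 0 = 1; torsion from ∂_2 factors > 1: none. So H_1 = Z.

H_0 = Z,  H_1 = Z.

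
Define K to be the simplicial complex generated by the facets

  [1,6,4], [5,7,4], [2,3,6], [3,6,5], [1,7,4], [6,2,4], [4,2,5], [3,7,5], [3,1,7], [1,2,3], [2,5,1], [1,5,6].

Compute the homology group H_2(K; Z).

Take the total order 1 < 2 < 3 < 4 < 5 < 6 < 7 on the vertex set. Then K (dimension 2) consists of the simplices:

  0-simplices (7): [1], [2], [3], [4], [5], [6], [7]
  1-simplices (18): [1,2], [1,3], [1,4], [1,5], [1,6], [1,7], [2,3], [2,4], [2,5], [2,6], [3,5], [3,6], [3,7], [4,5], [4,6], [4,7], [5,6], [5,7]
  2-simplices (12): [1,2,3], [1,2,5], [1,3,7], [1,4,6], [1,4,7], [1,5,6], [2,3,6], [2,4,5], [2,4,6], [3,5,6], [3,5,7], [4,5,7]

Hence C_0 ≅ Z^7, C_1 ≅ Z^18, C_2 ≅ Z^12.

The boundary map ∂_1: C_1 → C_0 is given by ∂[p,q] = [q] − [p]. For instance
  ∂[1,6] = [6] − [1].
The resulting 7×18 matrix has rank 6, and its Smith normal form has invariant factors (1,1,1,1,1,1).

∂_2: C_2 → C_1 sends each 2-simplex [p,q,r] to [q,r] − [p,r] + [p,q]. For instance
  ∂[1,4,7] = [4,7] − [1,7] + [1,4],
  ∂[2,4,6] = [4,6] − [2,6] + [2,4].
This gives a 18×12 integer matrix of rank 12; reducing to Smith normal form yields diagonal entries (1,1,1,1,1,1,1,1,1,1,1,2).

Now H_k = ker ∂_k / im ∂_{k+1}, so:

  H_2: rank ker ∂_2 − rank ∂_3 = (12 − 12) − 0 = 0, and there is no ∂_3, so H_2 = 0.

H_2 ≅ 0.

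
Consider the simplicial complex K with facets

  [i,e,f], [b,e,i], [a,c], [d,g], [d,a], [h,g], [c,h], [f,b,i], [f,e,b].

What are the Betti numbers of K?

We work with the vertex ordering a < b < c < d < e < f < g < h < i. The simplices of K, each written with vertices in increasing order, are:

  0-simplices (9): a, b, c, d, e, f, g, h, i
  1-simplices (11): ac, ad, be, bf, bi, ch, dg, ef, ei, fi, gh
  2-simplices (4): bef, bei, bfi, efi

Hence C_0 ≅ Z^9, C_1 ≅ Z^11, C_2 ≅ Z^4.

Boundary ∂_1: C_1 → C_0 sends each edge [p,q] (with p < q) to q − p. For instance
  ∂ad = d − a.
As a 9×11 matrix over Z this has rank 7, with invariant factors (1,1,1,1,1,1,1).

Boundary ∂_2: C_2 → C_1 sends each 2-simplex [p,q,r] to [q,r] − [p,r] + [p,q]. For instance
  ∂bei = ei − bi + be,
  ∂bef = ef − bf + be.
As a 11×4 matrix over Z this has rank 3, with invariant factors (1,1,1).

From H_k ≅ ker(∂_k) / im(∂_{k+1}) we obtain:

  H_0: rank C_0 − rank ∂_1 = 9 − 7 = 2, and the invariant factors of ∂_1 are all 1, so H_0 ≅ Z^2.
  H_1: rank ker ∂_1 − rank ∂_2 = (11 − 7) − 3 = 1, and the invariant factors of ∂_2 are all 1, so H_1 ≅ Z.
  H_2: rank ker ∂_2 − rank ∂_3 = (4 − 3) − 0 = 1, and there is no ∂_3, so H_2 ≅ Z.

Hence the Betti numbers are b_0 = 2, b_1 = 1, b_2 = 1.

b_0 = 2, b_1 = 1, b_2 = 1.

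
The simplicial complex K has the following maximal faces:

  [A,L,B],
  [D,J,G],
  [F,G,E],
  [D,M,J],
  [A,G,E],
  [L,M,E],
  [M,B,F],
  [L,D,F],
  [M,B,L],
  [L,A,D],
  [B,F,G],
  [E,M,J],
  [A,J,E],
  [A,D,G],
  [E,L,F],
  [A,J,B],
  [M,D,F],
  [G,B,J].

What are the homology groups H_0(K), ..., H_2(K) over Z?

Order the vertices as A < B < D < E < F < G < J < L < M. Listing each simplex with vertices in this order, K has dimension 2 with simplices:

  0-simplices (9): A, B, D, E, F, G, J, L, M
  1-simplices (27): AB, AD, AE, AG, AJ, AL, BF, BG, BJ, BL, BM, DF, DG, DJ, DL, DM, EF, EG, EJ, EL, EM, FG, FL, FM, GJ, JM, LM
  2-simplices (18): ABJ, ABL, ADG, ADL, AEG, AEJ, BFG, BFM, BGJ, BLM, DFL, DFM, DGJ, DJM, EFG, EFL, EJM, ELM

Hence C_0 ≅ Z^9, C_1 ≅ Z^27, C_2 ≅ Z^18.

Boundary ∂_1: C_1 → C_0 is given by ∂[p,q] = [q] − [p]. For instance
  ∂DG = G − D.
As a 9×27 matrix over Z this has rank 8, with invariant factors (1,1,1,1,1,1,1,1).

∂_2: C_2 → C_1 acts by ∂[p,q,r] = [q,r] − [p,r] + [p,q]. For instance
  ∂ADG = DG − AG + AD,
  ∂ELM = LM − EM + EL.
The resulting 27×18 matrix has rank 18, and its Smith normal form has invariant factors (1,1,1,1,1,1,1,1,1,1,1,1,1,1,1,1,1,2).

Reading off H_k = ker ∂_k / im ∂_{k+1}:

  H_0: rank C_0 − rank ∂_1 = 9 − 8 = 1, and the invariant factors of ∂_1 are all 1, so H_0 ≅ Z.
  H_1: rank ker ∂_1 − rank ∂_2 = (27 − 8) − 18 = 1, and ∂_2 has invariant factor 2 > 1, so H_1 ≅ Z ⊕ Z/2.
  H_2: rank ker ∂_2 − rank ∂_3 = (18 − 18) − 0 = 0, and there is no ∂_3, so H_2 ≅ 0.

As a check, the Euler characteristic is 9 − 27 + 18 = 0, which agrees with 1 − 1 + 0 = 0.
(K is a triangulation of the Klein bottle.)

H_0 = Z,  H_1 = Z ⊕ Z/2,  H_2 = 0.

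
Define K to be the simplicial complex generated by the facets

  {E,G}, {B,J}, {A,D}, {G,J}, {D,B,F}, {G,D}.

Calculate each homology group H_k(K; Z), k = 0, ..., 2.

H_0 ≅ Z,  H_1 ≅ Z,  H_2 = 0.

K has 7 vertices, 8 edges, 1 triangle.
rank ∂_0 = 0, rank ∂_1 = 6 ⇒ b_0 = 7 − 0 − 6 = 1; all invariant factors of ∂_1 are 1 so no torsion. So H_0 ≅ Z.
rank ∂_1 = 6, rank ∂_2 = 1 ⇒ b_1 = 8 − 6 − 1 = 1; all invariant factors of ∂_2 are 1 so no torsion. So H_1 ≅ Z.
rank ∂_2 = 1, rank ∂_3 = 0 ⇒ b_2 = 1 − 1 − 0 = 0. So H_2 ≅ 0.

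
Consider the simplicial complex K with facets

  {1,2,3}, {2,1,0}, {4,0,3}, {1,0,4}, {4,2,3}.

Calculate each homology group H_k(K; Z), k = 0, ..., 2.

Fix the vertex order 0 < 1 < 2 < 3 < 4 and write every simplex with vertices in increasing order. Then dim K = 2 and the simplices of K are:

  0-simplices (5): [0], [1], [2], [3], [4]
  1-simplices (10): [0,1], [0,2], [0,3], [0,4], [1,2], [1,3], [1,4], [2,3], [2,4], [3,4]
  2-simplices (5): [0,1,2], [0,1,4], [0,3,4], [1,2,3], [2,3,4]

Hence C_0 ≅ Z^5, C_1 ≅ Z^10, C_2 ≅ Z^5.

Boundary ∂_1: C_1 → C_0 sends each edge [p,q] (with p < q) to q − p.
This gives a 5×10 integer matrix of rank 4; reducing to Smith normal form yields diagonal entries (1,1,1,1).

The boundary map ∂_2: C_2 → C_1 sends each 2-simplex [p,q,r] to [q,r] − [p,r] + [p,q]. For instance
  ∂[0,1,2] = [1,2] − [0,2] + [0,1],
  ∂[1,2,3] = [2,3] − [1,3] + [1,2].
The resulting 10×5 matrix has rank 5, and its Smith normal form has invariant factors (1,1,1,1,1).

Computing H_k = (kernel of ∂_k) / (image of ∂_{k+1}):

  H_0: rank C_0 − rank ∂_1 = 5 − 4 = 1, and the invariant factors of ∂_1 are all 1, so H_0 ≅ Z.
  H_1: rank ker ∂_1 − rank ∂_2 = (10 − 4) − 5 = 1, and the invariant factors of ∂_2 are all 1, so H_1 ≅ Z.
  H_2: rank ker ∂_2 − rank ∂_3 = (5 − 5) − 0 = 0, and there is no ∂_3, so H_2 ≅ 0.

H_0 ≅ Z,  H_1 ≅ Z,  H_2 = 0.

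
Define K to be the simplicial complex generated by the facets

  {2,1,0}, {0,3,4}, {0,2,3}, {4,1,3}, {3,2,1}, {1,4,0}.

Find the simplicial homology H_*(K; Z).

Take the total order 0 < 1 < 2 < 3 < 4 on the vertex set. Then K (dimension 2) consists of the simplices:

  0-simplices (5): [0], [1], [2], [3], [4]
  1-simplices (9): [0,1], [0,2], [0,3], [0,4], [1,2], [1,3], [1,4], [2,3], [3,4]
  2-simplices (6): [0,1,2], [0,1,4], [0,2,3], [0,3,4], [1,2,3], [1,3,4]

so the chain groups are C_0 ≅ Z^5, C_1 ≅ Z^9, C_2 ≅ Z^6.

Boundary ∂_1: C_1 → C_0 sends each edge [p,q] (with p < q) to q − p. For instance
  ∂[1,3] = [3] − [1].
This gives a 5×9 integer matrix of rank 4; reducing to Smith normal form yields diagonal entries (1,1,1,1).

The boundary map ∂_2: C_2 → C_1 sends each 2-simplex [p,q,r] to [q,r] − [p,r] + [p,q]. For instance
  ∂[0,2,3] = [2,3] − [0,3] + [0,2],
  ∂[1,2,3] = [2,3] − [1,3] + [1,2].
The 9×6 boundary matrix has rank 5 and Smith normal form diag(1,1,1,1,1).

From H_k ≅ ker(∂_k) / im(∂_{k+1}) we obtain:

  H_0: rank C_0 − rank ∂_1 = 5 − 4 = 1, and the invariant factors of ∂_1 are all 1, so H_0 = Z.
  H_1: rank ker ∂_1 − rank ∂_2 = (9 − 4) − 5 = 0, and the invariant factors of ∂_2 are all 1, so H_1 = 0.
  H_2: rank ker ∂_2 − rank ∂_3 = (6 − 5) − 0 = 1, and there is no ∂_3, so H_2 = Z.

As a check, the Euler characteristic is 5 − 9 + 6 = 2, which agrees with 1 − 0 + 1 = 2.
(K is a triangulation of the 2-sphere S^2.)

H_0 ≅ Z,  H_1 = 0,  H_2 ≅ Z.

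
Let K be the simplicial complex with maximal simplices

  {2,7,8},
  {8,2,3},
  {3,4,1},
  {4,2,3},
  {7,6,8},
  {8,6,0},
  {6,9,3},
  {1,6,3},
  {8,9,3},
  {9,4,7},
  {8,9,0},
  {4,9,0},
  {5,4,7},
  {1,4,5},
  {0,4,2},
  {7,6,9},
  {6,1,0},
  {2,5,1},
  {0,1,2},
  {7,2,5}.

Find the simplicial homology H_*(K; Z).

H_0 = Z,  H_1 = Z ⊕ Z/2Z,  H_2 = 0.

Order the vertices as 0 < 1 < 2 < 3 < 4 < 5 < 6 < 7 < 8 < 9. Listing each simplex with vertices in this order, K has dimension 2 with simplices:

  0-simplices (10): [0], [1], [2], [3], [4], [5], [6], [7], [8], [9]
  1-simplices (30): (30 of them)
  2-simplices (20): (20 of them)

Hence C_0 ≅ Z^10, C_1 ≅ Z^30, C_2 ≅ Z^20.

The boundary map ∂_1: C_1 → C_0 sends each edge [p,q] (with p < q) to q − p. For instance
  ∂[6,9] = [9] − [6].
The 10×30 boundary matrix has rank 9 and Smith normal form diag(1,1,1,1,1,1,1,1,1).

∂_2: C_2 → C_1 acts by ∂[p,q,r] = [q,r] − [p,r] + [p,q]. For instance
  ∂[1,3,4] = [3,4] − [1,4] + [1,3],
  ∂[0,1,2] = [1,2] − [0,2] + [0,1].
As a 30×20 matrix over Z this has rank 20, with invariant factors (1,1,1,1,1,1,1,1,1,1,1,1,1,1,1,1,1,1,1,2).

Computing H_k = (kernel of ∂_k) / (image of ∂_{k+1}):

  H_0: rank C_0 − rank ∂_1 = 10 − 9 = 1, and the invariant factors of ∂_1 are all 1, so H_0 = Z.
  H_1: rank ker ∂_1 − rank ∂_2 = (30 − 9) − 20 = 1, and ∂_2 has invariant factor 2 > 1, so H_1 = Z ⊕ Z/2Z.
  H_2: rank ker ∂_2 − rank ∂_3 = (20 − 20) − 0 = 0, and there is no ∂_3, so H_2 = 0.

(K is a triangulation of the Klein bottle.)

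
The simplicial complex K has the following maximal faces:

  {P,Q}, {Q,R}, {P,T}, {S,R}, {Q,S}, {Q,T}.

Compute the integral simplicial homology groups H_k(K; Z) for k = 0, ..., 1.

H_0 ≅ Z,  H_1 ≅ Z^2.

Order the vertices as P < Q < R < S < T. Listing each simplex with vertices in this order, K has dimension 1 with simplices:

  0-simplices (5): P, Q, R, S, T
  1-simplices (6): PQ, PT, QR, QS, QT, RS

giving chain groups C_0 ≅ Z^5, C_1 ≅ Z^6.

∂_1: C_1 → C_0 maps an edge to its endpoints' difference, ∂[p,q] = q − p. For instance
  ∂QS = S − Q.
The resulting 5×6 matrix has rank 4, and its Smith normal form has invariant factors (1,1,1,1).

Reading off H_k = ker ∂_k / im ∂_{k+1}:

  H_0: rank C_0 − rank ∂_1 = 5 − 4 = 1, and the invariant factors of ∂_1 are all 1, so H_0 ≅ Z.
  H_1: rank ker ∂_1 − rank ∂_2 = (6 − 4) − 0 = 2, and there is no ∂_2, so H_1 ≅ Z^2.

(K is a triangulation of a wedge of 2 circles.)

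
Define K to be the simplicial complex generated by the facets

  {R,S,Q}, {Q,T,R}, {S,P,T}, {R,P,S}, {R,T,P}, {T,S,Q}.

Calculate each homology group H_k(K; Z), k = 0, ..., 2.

Take the total order P < Q < R < S < T on the vertex set. Then K (dimension 2) consists of the simplices:

  0-simplices (5): P, Q, R, S, T
  1-simplices (9): PR, PS, PT, QR, QS, QT, RS, RT, ST
  2-simplices (6): PRS, PRT, PST, QRS, QRT, QST

giving chain groups C_0 ≅ Z^5, C_1 ≅ Z^9, C_2 ≅ Z^6.

Boundary ∂_1: C_1 → C_0 is given by ∂[p,q] = [q] − [p]. For instance
  ∂ST = T − S.
The 5×9 boundary matrix has rank 4 and Smith normal form diag(1,1,1,1).

∂_2: C_2 → C_1 maps a triangle to the signed sum of its edges. For instance
  ∂PRS = RS − PS + PR,
  ∂QRT = RT − QT + QR.
The 9×6 boundary matrix has rank 5 and Smith normal form diag(1,1,1,1,1).

From H_k ≅ ker(∂_k) / im(∂_{k+1}) we obtain:

  H_0: rank C_0 − rank ∂_1 = 5 − 4 = 1, and the invariant factors of ∂_1 are all 1, so H_0 ≅ Z.
  H_1: rank ker ∂_1 − rank ∂_2 = (9 − 4) − 5 = 0, and the invariant factors of ∂_2 are all 1, so H_1 ≅ 0.
  H_2: rank ker ∂_2 − rank ∂_3 = (6 − 5) − 0 = 1, and there is no ∂_3, so H_2 ≅ Z.

As a check, the Euler characteristic is 5 − 9 + 6 = 2, which agrees with 1 − 0 + 1 = 2.
(K is a triangulation of the 2-sphere S^2.)

H_0 ≅ Z,  H_1 = 0,  H_2 ≅ Z.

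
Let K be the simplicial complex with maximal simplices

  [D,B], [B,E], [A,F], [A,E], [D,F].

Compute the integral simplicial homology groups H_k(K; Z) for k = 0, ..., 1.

K has 5 vertices, 5 edges.
rank ∂_0 = 0, rank ∂_1 = 4 ⇒ b_0 = 5 − 0 − 4 = 1; all invariant factors of ∂_1 are 1 so no torsion. So H_0 = Z.
rank ∂_1 = 4, rank ∂_2 = 0 ⇒ b_1 = 5 − 4 − 0 = 1. So H_1 = Z.

H_0 = Z,  H_1 = Z.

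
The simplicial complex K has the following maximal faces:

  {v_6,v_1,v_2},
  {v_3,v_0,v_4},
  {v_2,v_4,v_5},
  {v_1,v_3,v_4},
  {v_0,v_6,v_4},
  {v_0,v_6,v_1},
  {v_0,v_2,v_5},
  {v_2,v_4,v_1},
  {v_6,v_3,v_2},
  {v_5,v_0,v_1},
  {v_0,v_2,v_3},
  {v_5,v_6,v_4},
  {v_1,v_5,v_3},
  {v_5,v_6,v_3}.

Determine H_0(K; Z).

H_0 = Z.

We work with the vertex ordering v_0 < v_1 < v_2 < v_3 < v_4 < v_5 < v_6. The simplices of K, each written with vertices in increasing order, are:

  0-simplices (7): [v_0], [v_1], [v_2], [v_3], [v_4], [v_5], [v_6]
  1-simplices (21): (21 of them)
  2-simplices (14): (14 of them)

giving chain groups C_0 ≅ Z^7, C_1 ≅ Z^21, C_2 ≅ Z^14.

Boundary ∂_1: C_1 → C_0 maps an edge to its endpoints' difference, ∂[p,q] = q − p. For instance
  ∂[v_0,v_2] = [v_2] − [v_0].
The 7×21 boundary matrix has rank 6 and Smith normal form diag(1,1,1,1,1,1).

The boundary map ∂_2: C_2 → C_1 sends each 2-simplex [p,q,r] to [q,r] − [p,r] + [p,q]. For instance
  ∂[v_1,v_2,v_6] = [v_2,v_6] − [v_1,v_6] + [v_1,v_2],
  ∂[v_2,v_4,v_5] = [v_4,v_5] − [v_2,v_5] + [v_2,v_4].
As a 21×14 matrix over Z this has rank 13, with invariant factors (1,1,1,1,1,1,1,1,1,1,1,1,1).

Computing H_k = (kernel of ∂_k) / (image of ∂_{k+1}):

  H_0: rank C_0 − rank ∂_1 = 7 − 6 = 1, and the invariant factors of ∂_1 are all 1, so H_0 = Z.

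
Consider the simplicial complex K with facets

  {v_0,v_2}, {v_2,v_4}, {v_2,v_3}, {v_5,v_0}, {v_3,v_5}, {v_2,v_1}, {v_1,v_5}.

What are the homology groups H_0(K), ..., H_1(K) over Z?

K has 6 vertices, 7 edges.
rank ∂_0 = 0, rank ∂_1 = 5 ⇒ b_0 = 6 − 0 − 5 = 1; all invariant factors of ∂_1 are 1 so no torsion. So H_0 ≅ Z.
rank ∂_1 = 5, rank ∂_2 = 0 ⇒ b_1 = 7 − 5 − 0 = 2. So H_1 ≅ Z^2.

H_0 ≅ Z,  H_1 ≅ Z^2.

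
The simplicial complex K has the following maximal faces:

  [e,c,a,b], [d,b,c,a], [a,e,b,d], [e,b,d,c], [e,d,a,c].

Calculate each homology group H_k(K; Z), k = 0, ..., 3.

H_0 ≅ Z,  H_1 = 0,  H_2 = 0,  H_3 ≅ Z.

Order the vertices as a < b < c < d < e. Listing each simplex with vertices in this order, K has dimension 3 with simplices:

  0-simplices (5): a, b, c, d, e
  1-simplices (10): ab, ac, ad, ae, bc, bd, be, cd, ce, de
  2-simplices (10): abc, abd, abe, acd, ace, ade, bcd, bce, bde, cde
  3-simplices (5): abcd, abce, abde, acde, bcde

so the chain groups are C_0 ≅ Z^5, C_1 ≅ Z^10, C_2 ≅ Z^10, C_3 ≅ Z^5.

The boundary map ∂_1: C_1 → C_0 is given by ∂[p,q] = [q] − [p]. For instance
  ∂ac = c − a.
As a 5×10 matrix over Z this has rank 4, with invariant factors (1,1,1,1).

The boundary map ∂_2: C_2 → C_1 maps a triangle to the signed sum of its edges. For instance
  ∂abd = bd − ad + ab,
  ∂ace = ce − ae + ac.
As a 10×10 matrix over Z this has rank 6, with invariant factors (1,1,1,1,1,1).

Boundary ∂_3: C_3 → C_2 sends each 3-simplex σ to the alternating sum Σ_i (−1)^i (σ with its i-th vertex removed). For instance
  ∂abde = bde − ade + abe − abd,
  ∂abce = bce − ace + abe − abc.
The resulting 10×5 matrix has rank 4, and its Smith normal form has invariant factors (1,1,1,1).

From H_k ≅ ker(∂_k) / im(∂_{k+1}) we obtain:

  H_0: rank C_0 − rank ∂_1 = 5 − 4 = 1, and the invariant factors of ∂_1 are all 1, so H_0 = Z.
  H_1: rank ker ∂_1 − rank ∂_2 = (10 − 4) − 6 = 0, and the invariant factors of ∂_2 are all 1, so H_1 = 0.
  H_2: rank ker ∂_2 − rank ∂_3 = (10 − 6) − 4 = 0, and the invariant factors of ∂_3 are all 1, so H_2 = 0.
  H_3: rank ker ∂_3 − rank ∂_4 = (5 − 4) − 0 = 1, and there is no ∂_4, so H_3 = Z.

(K is a triangulation of the 3-sphere S^3.)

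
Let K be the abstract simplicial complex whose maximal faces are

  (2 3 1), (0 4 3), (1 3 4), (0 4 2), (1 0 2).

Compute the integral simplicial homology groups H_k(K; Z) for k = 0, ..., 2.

Take the total order 0 < 1 < 2 < 3 < 4 on the vertex set. Then K (dimension 2) consists of the simplices:

  0-simplices (5): [0], [1], [2], [3], [4]
  1-simplices (10): [0,1], [0,2], [0,3], [0,4], [1,2], [1,3], [1,4], [2,3], [2,4], [3,4]
  2-simplices (5): [0,1,2], [0,2,4], [0,3,4], [1,2,3], [1,3,4]

so the chain groups are C_0 ≅ Z^5, C_1 ≅ Z^10, C_2 ≅ Z^5.

∂_1: C_1 → C_0 maps an edge to its endpoints' difference, ∂[p,q] = q − p. For instance
  ∂[1,2] = [2] − [1].
This gives a 5×10 integer matrix of rank 4; reducing to Smith normal form yields diagonal entries (1,1,1,1).

The boundary map ∂_2: C_2 → C_1 sends each 2-simplex [p,q,r] to [q,r] − [p,r] + [p,q]. For instance
  ∂[0,1,2] = [1,2] − [0,2] + [0,1],
  ∂[1,2,3] = [2,3] − [1,3] + [1,2].
The resulting 10×5 matrix has rank 5, and its Smith normal form has invariant factors (1,1,1,1,1).

Computing H_k = (kernel of ∂_k) / (image of ∂_{k+1}):

  H_0: rank C_0 − rank ∂_1 = 5 − 4 = 1, and the invariant factors of ∂_1 are all 1, so H_0 = Z.
  H_1: rank ker ∂_1 − rank ∂_2 = (10 − 4) − 5 = 1, and the invariant factors of ∂_2 are all 1, so H_1 = Z.
  H_2: rank ker ∂_2 − rank ∂_3 = (5 − 5) − 0 = 0, and there is no ∂_3, so H_2 = 0.

As a check, the Euler characteristic is 5 − 10 + 5 = 0, which agrees with 1 − 1 + 0 = 0.

H_0 = Z,  H_1 = Z,  H_2 = 0.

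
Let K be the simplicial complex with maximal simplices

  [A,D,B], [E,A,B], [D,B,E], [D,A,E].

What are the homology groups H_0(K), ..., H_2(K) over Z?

H_0 = Z,  H_1 = 0,  H_2 = Z.

Take the total order A < B < D < E on the vertex set. Then K (dimension 2) consists of the simplices:

  0-simplices (4): A, B, D, E
  1-simplices (6): AB, AD, AE, BD, BE, DE
  2-simplices (4): ABD, ABE, ADE, BDE

Hence C_0 ≅ Z^4, C_1 ≅ Z^6, C_2 ≅ Z^4.

∂_1: C_1 → C_0 sends each edge [p,q] (with p < q) to q − p. For instance
  ∂AB = B − A.
The 4×6 boundary matrix has rank 3 and Smith normal form diag(1,1,1).

∂_2: C_2 → C_1 sends each 2-simplex [p,q,r] to [q,r] − [p,r] + [p,q]. For instance
  ∂ABE = BE − AE + AB,
  ∂BDE = DE − BE + BD.
As a 6×4 matrix over Z this has rank 3, with invariant factors (1,1,1).

Computing H_k = (kernel of ∂_k) / (image of ∂_{k+1}):

  H_0: rank C_0 − rank ∂_1 = 4 − 3 = 1, and the invariant factors of ∂_1 are all 1, so H_0 = Z.
  H_1: rank ker ∂_1 − rank ∂_2 = (6 − 3) − 3 = 0, and the invariant factors of ∂_2 are all 1, so H_1 = 0.
  H_2: rank ker ∂_2 − rank ∂_3 = (4 − 3) − 0 = 1, and there is no ∂_3, so H_2 = Z.

(K is a triangulation of the 2-sphere S^2.)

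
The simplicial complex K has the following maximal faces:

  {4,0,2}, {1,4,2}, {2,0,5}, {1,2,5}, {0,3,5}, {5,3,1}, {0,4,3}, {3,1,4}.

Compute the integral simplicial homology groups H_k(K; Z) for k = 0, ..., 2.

H_0 = Z,  H_1 = 0,  H_2 = Z.

K has 6 vertices, 12 edges, 8 triangles.
rank ∂_0 = 0, rank ∂_1 = 5 ⇒ b_0 = 6 − 0 − 5 = 1; all invariant factors of ∂_1 are 1 so no torsion. So H_0 = Z.
rank ∂_1 = 5, rank ∂_2 = 7 ⇒ b_1 = 12 − 5 − 7 = 0; all invariant factors of ∂_2 are 1 so no torsion. So H_1 = 0.
rank ∂_2 = 7, rank ∂_3 = 0 ⇒ b_2 = 8 − 7 − 0 = 1. So H_2 = Z.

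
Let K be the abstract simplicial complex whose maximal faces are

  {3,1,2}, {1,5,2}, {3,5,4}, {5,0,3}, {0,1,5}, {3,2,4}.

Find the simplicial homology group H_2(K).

Take the total order 0 < 1 < 2 < 3 < 4 < 5 on the vertex set. Then K (dimension 2) consists of the simplices:

  0-simplices (6): [0], [1], [2], [3], [4], [5]
  1-simplices (12): [0,1], [0,3], [0,5], [1,2], [1,3], [1,5], [2,3], [2,4], [2,5], [3,4], [3,5], [4,5]
  2-simplices (6): [0,1,5], [0,3,5], [1,2,3], [1,2,5], [2,3,4], [3,4,5]

giving chain groups C_0 ≅ Z^6, C_1 ≅ Z^12, C_2 ≅ Z^6.

Boundary ∂_1: C_1 → C_0 is given by ∂[p,q] = [q] − [p]. For instance
  ∂[0,1] = [1] − [0].
The resulting 6×12 matrix has rank 5, and its Smith normal form has invariant factors (1,1,1,1,1).

The boundary map ∂_2: C_2 → C_1 maps a triangle to the signed sum of its edges. For instance
  ∂[2,3,4] = [3,4] − [2,4] + [2,3],
  ∂[1,2,5] = [2,5] − [1,5] + [1,2].
The resulting 12×6 matrix has rank 6, and its Smith normal form has invariant factors (1,1,1,1,1,1).

Reading off H_k = ker ∂_k / im ∂_{k+1}:

  H_2: rank ker ∂_2 − rank ∂_3 = (6 − 6) − 0 = 0, and there is no ∂_3, so H_2 = 0.

H_2 ≅ 0.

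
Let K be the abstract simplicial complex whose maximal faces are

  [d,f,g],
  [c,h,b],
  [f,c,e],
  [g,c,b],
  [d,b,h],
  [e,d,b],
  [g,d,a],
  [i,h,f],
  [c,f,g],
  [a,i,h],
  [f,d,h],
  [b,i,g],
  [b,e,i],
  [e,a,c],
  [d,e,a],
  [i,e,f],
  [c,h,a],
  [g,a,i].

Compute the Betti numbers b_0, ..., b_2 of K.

Fix the vertex order a < b < c < d < e < f < g < h < i and write every simplex with vertices in increasing order. Then dim K = 2 and the simplices of K are:

  0-simplices (9): a, b, c, d, e, f, g, h, i
  1-simplices (27): ac, ad, ae, ag, ah, ai, bc, bd, be, bg, bh, bi, ce, cf, cg, ch, de, df, dg, dh, ef, ei, fg, fh, fi, gi, hi
  2-simplices (18): ace, ach, ade, adg, agi, ahi, bcg, bch, bde, bdh, bei, bgi, cef, cfg, dfg, dfh, efi, fhi

Hence C_0 ≅ Z^9, C_1 ≅ Z^27, C_2 ≅ Z^18.

The boundary map ∂_1: C_1 → C_0 sends each edge [p,q] (with p < q) to q − p. For instance
  ∂ah = h − a.
The resulting 9×27 matrix has rank 8, and its Smith normal form has invariant factors (1,1,1,1,1,1,1,1).

∂_2: C_2 → C_1 sends each 2-simplex [p,q,r] to [q,r] − [p,r] + [p,q]. For instance
  ∂bde = de − be + bd,
  ∂cef = ef − cf + ce.
This gives a 27×18 integer matrix of rank 17; reducing to Smith normal form yields diagonal entries (1,1,1,1,1,1,1,1,1,1,1,1,1,1,1,1,1).

Now H_k = ker ∂_k / im ∂_{k+1}, so:

  H_0: rank C_0 − rank ∂_1 = 9 − 8 = 1, and the invariant factors of ∂_1 are all 1, so H_0 = Z.
  H_1: rank ker ∂_1 − rank ∂_2 = (27 − 8) − 17 = 2, and the invariant factors of ∂_2 are all 1, so H_1 = Z^2.
  H_2: rank ker ∂_2 − rank ∂_3 = (18 − 17) − 0 = 1, and there is no ∂_3, so H_2 = Z.

(K is a triangulation of the torus T^2.)

Hence the Betti numbers are b_0 = 1, b_1 = 2, b_2 = 1.

b_0 = 1, b_1 = 2, b_2 = 1.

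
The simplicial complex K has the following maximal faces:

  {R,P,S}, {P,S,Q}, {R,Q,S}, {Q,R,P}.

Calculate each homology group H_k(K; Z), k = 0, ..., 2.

H_0 = Z,  H_1 = 0,  H_2 = Z.

K has 4 vertices, 6 edges, 4 triangles.
rank ∂_0 = 0, rank ∂_1 = 3 ⇒ b_0 = 4 − 0 − 3 = 1; all invariant factors of ∂_1 are 1 so no torsion. So H_0 = Z.
rank ∂_1 = 3, rank ∂_2 = 3 ⇒ b_1 = 6 − 3 − 3 = 0; all invariant factors of ∂_2 are 1 so no torsion. So H_1 = 0.
rank ∂_2 = 3, rank ∂_3 = 0 ⇒ b_2 = 4 − 3 − 0 = 1. So H_2 = Z.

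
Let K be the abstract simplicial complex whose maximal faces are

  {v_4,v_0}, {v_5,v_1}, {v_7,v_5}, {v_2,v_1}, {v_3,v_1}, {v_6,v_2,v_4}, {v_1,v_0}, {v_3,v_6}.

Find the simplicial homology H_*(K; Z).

H_0 ≅ Z,  H_1 ≅ Z^2,  H_2 = 0.

Take the total order v_0 < v_1 < v_2 < v_3 < v_4 < v_5 < v_6 < v_7 on the vertex set. Then K (dimension 2) consists of the simplices:

  0-simplices (8): [v_0], [v_1], [v_2], [v_3], [v_4], [v_5], [v_6], [v_7]
  1-simplices (10): [v_0,v_1], [v_0,v_4], [v_1,v_2], [v_1,v_3], [v_1,v_5], [v_2,v_4], [v_2,v_6], [v_3,v_6], [v_4,v_6], [v_5,v_7]
  2-simplices (1): [v_2,v_4,v_6]

so the chain groups are C_0 ≅ Z^8, C_1 ≅ Z^10, C_2 ≅ Z^1.

Boundary ∂_1: C_1 → C_0 maps an edge to its endpoints' difference, ∂[p,q] = q − p. For instance
  ∂[v_1,v_2] = [v_2] − [v_1].
This gives a 8×10 integer matrix of rank 7; reducing to Smith normal form yields diagonal entries (1,1,1,1,1,1,1).

The boundary map ∂_2: C_2 → C_1 sends each 2-simplex [p,q,r] to [q,r] − [p,r] + [p,q]. For instance
  ∂[v_2,v_4,v_6] = [v_4,v_6] − [v_2,v_6] + [v_2,v_4].
This gives a 10×1 integer matrix of rank 1; reducing to Smith normal form yields diagonal entries (1).

Now H_k = ker ∂_k / im ∂_{k+1}, so:

  H_0: rank C_0 − rank ∂_1 = 8 − 7 = 1, and the invariant factors of ∂_1 are all 1, so H_0 ≅ Z.
  H_1: rank ker ∂_1 − rank ∂_2 = (10 − 7) − 1 = 2, and the invariant factors of ∂_2 are all 1, so H_1 ≅ Z^2.
  H_2: rank ker ∂_2 − rank ∂_3 = (1 − 1) − 0 = 0, and there is no ∂_3, so H_2 ≅ 0.

As a check, the Euler characteristic is 8 − 10 + 1 = -1, which agrees with 1 − 2 + 0 = -1.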